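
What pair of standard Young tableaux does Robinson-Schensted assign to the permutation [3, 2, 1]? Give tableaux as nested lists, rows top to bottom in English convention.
Insert each entry of the permutation into P by Schensted row insertion, recording in Q the position of each new cell.

Insert 3: appended to row 1. P = [[3]].
Insert 2: 2 bumps 3 from row 1; 3 starts row 2. P = [[2], [3]].
Insert 1: 1 bumps 2 from row 1; 2 bumps 3 from row 2; 3 starts row 3. P = [[1], [2], [3]].

So P = [[1], [2], [3]], Q = [[1], [2], [3]].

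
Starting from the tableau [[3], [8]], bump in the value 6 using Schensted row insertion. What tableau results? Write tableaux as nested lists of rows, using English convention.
6 is larger than every entry of row 1, so it is appended to row 1. The new tableau is [[3, 6], [8]].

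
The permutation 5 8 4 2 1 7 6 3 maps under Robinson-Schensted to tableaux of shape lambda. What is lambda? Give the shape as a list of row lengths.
Row-insert each entry into an empty tableau.

After inserting 5: P = [[5]].
After inserting 8: P = [[5, 8]].
After inserting 4: P = [[4, 8], [5]].
After inserting 2: P = [[2, 8], [4], [5]].
After inserting 1: P = [[1, 8], [2], [4], [5]].
After inserting 7: P = [[1, 7], [2, 8], [4], [5]].
After inserting 6: P = [[1, 6], [2, 7], [4, 8], [5]].
After inserting 3: P = [[1, 3], [2, 6], [4, 7], [5, 8]].

The final insertion tableau P = [[1, 3], [2, 6], [4, 7], [5, 8]] has shape [2, 2, 2, 2].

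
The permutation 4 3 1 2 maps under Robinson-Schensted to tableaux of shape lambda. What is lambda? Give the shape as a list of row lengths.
[2, 1, 1]

RSK row insertion gives P = [[1, 2], [3], [4]], which has shape [2, 1, 1].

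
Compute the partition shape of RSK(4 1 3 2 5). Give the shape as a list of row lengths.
Row-insert each entry into an empty tableau.

After inserting 4: P = [[4]].
After inserting 1: P = [[1], [4]].
After inserting 3: P = [[1, 3], [4]].
After inserting 2: P = [[1, 2], [3], [4]].
After inserting 5: P = [[1, 2, 5], [3], [4]].

The final insertion tableau P = [[1, 2, 5], [3], [4]] has shape [3, 1, 1].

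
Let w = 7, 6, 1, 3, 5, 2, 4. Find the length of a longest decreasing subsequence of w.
4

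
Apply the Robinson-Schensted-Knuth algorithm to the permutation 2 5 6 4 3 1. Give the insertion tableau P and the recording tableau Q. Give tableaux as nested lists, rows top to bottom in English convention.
Insert each entry of the permutation into P by Schensted row insertion, recording in Q the position of each new cell.

Insert 2: appended to row 1. P = [[2]].
Insert 5: appended to row 1. P = [[2, 5]].
Insert 6: appended to row 1. P = [[2, 5, 6]].
Insert 4: 4 bumps 5 from row 1; 5 starts row 2. P = [[2, 4, 6], [5]].
Insert 3: 3 bumps 4 from row 1; 4 bumps 5 from row 2; 5 starts row 3. P = [[2, 3, 6], [4], [5]].
Insert 1: 1 bumps 2 from row 1; 2 bumps 4 from row 2; 4 bumps 5 from row 3; 5 starts row 4. P = [[1, 3, 6], [2], [4], [5]].

So P = [[1, 3, 6], [2], [4], [5]], Q = [[1, 2, 3], [4], [5], [6]].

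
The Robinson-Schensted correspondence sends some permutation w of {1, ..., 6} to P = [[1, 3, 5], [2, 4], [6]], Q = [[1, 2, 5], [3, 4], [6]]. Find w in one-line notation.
2 6 1 4 5 3

Reverse RSK: for i = n, n-1, ..., 1, locate i in Q, remove the corresponding corner cell from P, and reverse-bump its entry up through P; the value ejected from row 1 is w(i).

So w = 2 6 1 4 5 3.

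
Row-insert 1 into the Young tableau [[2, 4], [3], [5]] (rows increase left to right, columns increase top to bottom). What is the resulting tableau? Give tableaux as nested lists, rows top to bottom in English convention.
[[1, 4], [2], [3], [5]]

In row 1, 1 replaces 2 (the leftmost entry greater than 1); 2 is bumped to row 2. In row 2, 2 replaces 3 (the leftmost entry greater than 2); 3 is bumped to row 3. In row 3, 3 replaces 5 (the leftmost entry greater than 3); 5 is bumped to row 4. 5 starts a new row 4. The new tableau is [[1, 4], [2], [3], [5]].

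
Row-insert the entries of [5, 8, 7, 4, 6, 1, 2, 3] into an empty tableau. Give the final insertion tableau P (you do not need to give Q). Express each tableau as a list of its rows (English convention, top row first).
Insert 5: appended to row 1. P = [[5]].
Insert 8: appended to row 1. P = [[5, 8]].
Insert 7: 7 bumps 8 from row 1; 8 starts row 2. P = [[5, 7], [8]].
Insert 4: 4 bumps 5 from row 1; 5 bumps 8 from row 2; 8 starts row 3. P = [[4, 7], [5], [8]].
Insert 6: 6 bumps 7 from row 1; 7 appends to row 2. P = [[4, 6], [5, 7], [8]].
Insert 1: 1 bumps 4 from row 1; 4 bumps 5 from row 2; 5 bumps 8 from row 3; 8 starts row 4. P = [[1, 6], [4, 7], [5], [8]].
Insert 2: 2 bumps 6 from row 1; 6 bumps 7 from row 2; 7 appends to row 3. P = [[1, 2], [4, 6], [5, 7], [8]].
Insert 3: appended to row 1. P = [[1, 2, 3], [4, 6], [5, 7], [8]].

So P = [[1, 2, 3], [4, 6], [5, 7], [8]].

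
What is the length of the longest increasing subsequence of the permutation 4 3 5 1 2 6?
3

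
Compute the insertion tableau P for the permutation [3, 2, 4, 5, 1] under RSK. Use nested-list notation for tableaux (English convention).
Insert 3: appended to row 1. P = [[3]].
Insert 2: 2 bumps 3 from row 1; 3 starts row 2. P = [[2], [3]].
Insert 4: appended to row 1. P = [[2, 4], [3]].
Insert 5: appended to row 1. P = [[2, 4, 5], [3]].
Insert 1: 1 bumps 2 from row 1; 2 bumps 3 from row 2; 3 starts row 3. P = [[1, 4, 5], [2], [3]].

So P = [[1, 4, 5], [2], [3]].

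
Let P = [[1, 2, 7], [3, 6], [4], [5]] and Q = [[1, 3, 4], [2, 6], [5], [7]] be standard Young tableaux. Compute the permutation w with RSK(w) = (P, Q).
Reverse the RSK construction: for i from n down to 1, find the cell of Q containing i, remove the entry at that cell from P, and reverse-bump it up through P; the value ejected from row 1 is w(i).

Step i=7: Q has 7 at row 4, column 1; remove 5 from row 4 of P and reverse-bump: 5 enters row 3 and ejects 4; 4 enters row 2 and ejects 3; 3 enters row 1 and ejects 2. So w(7) = 2. P is now [[1, 3, 7], [4, 6], [5]].
Step i=6: Q has 6 at row 2, column 2; remove 6 from row 2 of P and reverse-bump: 6 enters row 1 and ejects 3. So w(6) = 3. P is now [[1, 6, 7], [4], [5]].
Step i=5: Q has 5 at row 3, column 1; remove 5 from row 3 of P and reverse-bump: 5 enters row 2 and ejects 4; 4 enters row 1 and ejects 1. So w(5) = 1. P is now [[4, 6, 7], [5]].
Step i=4: Q has 4 at row 1, column 3; remove that cell from P, ejecting 7. So w(4) = 7. P is now [[4, 6], [5]].
Step i=3: Q has 3 at row 1, column 2; remove that cell from P, ejecting 6. So w(3) = 6. P is now [[4], [5]].
Step i=2: Q has 2 at row 2, column 1; remove 5 from row 2 of P and reverse-bump: 5 enters row 1 and ejects 4. So w(2) = 4. P is now [[5]].
Step i=1: Q has 1 at row 1, column 1; remove that cell from P, ejecting 5. So w(1) = 5. P is now [].

So w = 5 4 6 7 1 3 2.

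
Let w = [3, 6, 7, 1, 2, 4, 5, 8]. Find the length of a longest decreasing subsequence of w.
2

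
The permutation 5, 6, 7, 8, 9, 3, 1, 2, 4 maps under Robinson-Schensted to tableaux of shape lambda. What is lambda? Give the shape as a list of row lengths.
Row-insert each entry into an empty tableau.

After inserting 5: P = [[5]].
After inserting 6: P = [[5, 6]].
After inserting 7: P = [[5, 6, 7]].
After inserting 8: P = [[5, 6, 7, 8]].
After inserting 9: P = [[5, 6, 7, 8, 9]].
After inserting 3: P = [[3, 6, 7, 8, 9], [5]].
After inserting 1: P = [[1, 6, 7, 8, 9], [3], [5]].
After inserting 2: P = [[1, 2, 7, 8, 9], [3, 6], [5]].
After inserting 4: P = [[1, 2, 4, 8, 9], [3, 6, 7], [5]].

The final insertion tableau P = [[1, 2, 4, 8, 9], [3, 6, 7], [5]] has shape [5, 3, 1].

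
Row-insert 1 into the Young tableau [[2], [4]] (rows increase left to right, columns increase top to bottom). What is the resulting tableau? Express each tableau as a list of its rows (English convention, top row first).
[[1], [2], [4]]

In row 1, 1 replaces 2 (the leftmost entry greater than 1); 2 is bumped to row 2. In row 2, 2 replaces 4 (the leftmost entry greater than 2); 4 is bumped to row 3. 4 starts a new row 3. The new tableau is [[1], [2], [4]].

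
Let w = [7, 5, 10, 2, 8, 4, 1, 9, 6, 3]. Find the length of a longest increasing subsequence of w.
3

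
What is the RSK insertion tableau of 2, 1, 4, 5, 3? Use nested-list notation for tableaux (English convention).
P = [[1, 3, 5], [2, 4]]

Insert 2: appended to row 1. P = [[2]].
Insert 1: 1 bumps 2 from row 1; 2 starts row 2. P = [[1], [2]].
Insert 4: appended to row 1. P = [[1, 4], [2]].
Insert 5: appended to row 1. P = [[1, 4, 5], [2]].
Insert 3: 3 bumps 4 from row 1; 4 appends to row 2. P = [[1, 3, 5], [2, 4]].

So P = [[1, 3, 5], [2, 4]].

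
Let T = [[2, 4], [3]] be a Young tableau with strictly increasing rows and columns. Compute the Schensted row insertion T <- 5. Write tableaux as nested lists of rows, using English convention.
[[2, 4, 5], [3]]

5 is larger than every entry of row 1, so it is appended to row 1. The new tableau is [[2, 4, 5], [3]].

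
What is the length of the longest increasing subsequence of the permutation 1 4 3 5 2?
3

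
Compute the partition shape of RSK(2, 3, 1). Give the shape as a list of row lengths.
Row-insert each entry into an empty tableau.

After inserting 2: P = [[2]].
After inserting 3: P = [[2, 3]].
After inserting 1: P = [[1, 3], [2]].

The final insertion tableau P = [[1, 3], [2]] has shape [2, 1].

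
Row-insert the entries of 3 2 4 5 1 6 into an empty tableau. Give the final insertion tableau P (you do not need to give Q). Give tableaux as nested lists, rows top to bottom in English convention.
Insert 3: appended to row 1. P = [[3]].
Insert 2: 2 bumps 3 from row 1; 3 starts row 2. P = [[2], [3]].
Insert 4: appended to row 1. P = [[2, 4], [3]].
Insert 5: appended to row 1. P = [[2, 4, 5], [3]].
Insert 1: 1 bumps 2 from row 1; 2 bumps 3 from row 2; 3 starts row 3. P = [[1, 4, 5], [2], [3]].
Insert 6: appended to row 1. P = [[1, 4, 5, 6], [2], [3]].

So P = [[1, 4, 5, 6], [2], [3]].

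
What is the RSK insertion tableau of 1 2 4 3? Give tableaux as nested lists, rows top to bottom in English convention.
Insert 1: appended to row 1. P = [[1]].
Insert 2: appended to row 1. P = [[1, 2]].
Insert 4: appended to row 1. P = [[1, 2, 4]].
Insert 3: 3 bumps 4 from row 1; 4 starts row 2. P = [[1, 2, 3], [4]].

So P = [[1, 2, 3], [4]].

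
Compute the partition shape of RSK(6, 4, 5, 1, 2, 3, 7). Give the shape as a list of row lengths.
[4, 2, 1]

RSK row insertion gives P = [[1, 2, 3, 7], [4, 5], [6]], which has shape [4, 2, 1].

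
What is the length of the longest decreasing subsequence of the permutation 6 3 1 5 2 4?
3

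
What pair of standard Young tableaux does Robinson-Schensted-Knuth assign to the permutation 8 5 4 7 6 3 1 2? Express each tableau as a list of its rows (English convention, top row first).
P = [[1, 2], [3, 6], [4, 7], [5], [8]], Q = [[1, 4], [2, 5], [3, 8], [6], [7]]

Insert each entry of the permutation into P by Schensted row insertion, recording in Q the position of each new cell.

Insert 8: appended to row 1. P = [[8]].
Insert 5: 5 bumps 8 from row 1; 8 starts row 2. P = [[5], [8]].
Insert 4: 4 bumps 5 from row 1; 5 bumps 8 from row 2; 8 starts row 3. P = [[4], [5], [8]].
Insert 7: appended to row 1. P = [[4, 7], [5], [8]].
Insert 6: 6 bumps 7 from row 1; 7 appends to row 2. P = [[4, 6], [5, 7], [8]].
Insert 3: 3 bumps 4 from row 1; 4 bumps 5 from row 2; 5 bumps 8 from row 3; 8 starts row 4. P = [[3, 6], [4, 7], [5], [8]].
Insert 1: 1 bumps 3 from row 1; 3 bumps 4 from row 2; 4 bumps 5 from row 3; 5 bumps 8 from row 4; 8 starts row 5. P = [[1, 6], [3, 7], [4], [5], [8]].
Insert 2: 2 bumps 6 from row 1; 6 bumps 7 from row 2; 7 appends to row 3. P = [[1, 2], [3, 6], [4, 7], [5], [8]].

So P = [[1, 2], [3, 6], [4, 7], [5], [8]], Q = [[1, 4], [2, 5], [3, 8], [6], [7]].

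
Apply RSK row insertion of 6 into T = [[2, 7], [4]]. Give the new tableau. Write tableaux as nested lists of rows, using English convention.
[[2, 6], [4, 7]]

In row 1, 6 replaces 7 (the leftmost entry greater than 6); 7 is bumped to row 2. 7 is appended to row 2. The new tableau is [[2, 6], [4, 7]].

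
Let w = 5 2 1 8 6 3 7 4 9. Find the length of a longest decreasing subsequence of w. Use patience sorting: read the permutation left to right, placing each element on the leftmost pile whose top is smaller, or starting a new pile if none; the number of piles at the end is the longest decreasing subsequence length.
5: new pile. tops = [5]
2: new pile. tops = [5, 2]
1: new pile. tops = [5, 2, 1]
8: onto pile 1 (replacing 5). tops = [8, 2, 1]
6: onto pile 2 (replacing 2). tops = [8, 6, 1]
3: onto pile 3 (replacing 1). tops = [8, 6, 3]
7: onto pile 2 (replacing 6). tops = [8, 7, 3]
4: onto pile 3 (replacing 3). tops = [8, 7, 4]
9: onto pile 1 (replacing 8). tops = [9, 7, 4]

3 piles, so the longest decreasing subsequence has length 3.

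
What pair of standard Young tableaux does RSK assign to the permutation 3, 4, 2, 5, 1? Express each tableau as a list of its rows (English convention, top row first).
Insert each entry of the permutation into P by Schensted row insertion, recording in Q the position of each new cell.

Insert 3: appended to row 1. P = [[3]].
Insert 4: appended to row 1. P = [[3, 4]].
Insert 2: 2 bumps 3 from row 1; 3 starts row 2. P = [[2, 4], [3]].
Insert 5: appended to row 1. P = [[2, 4, 5], [3]].
Insert 1: 1 bumps 2 from row 1; 2 bumps 3 from row 2; 3 starts row 3. P = [[1, 4, 5], [2], [3]].

So P = [[1, 4, 5], [2], [3]], Q = [[1, 2, 4], [3], [5]].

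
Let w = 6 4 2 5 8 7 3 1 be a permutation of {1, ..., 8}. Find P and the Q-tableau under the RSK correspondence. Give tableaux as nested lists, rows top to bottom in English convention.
P = [[1, 3, 7], [2, 5], [4, 8], [6]], Q = [[1, 4, 5], [2, 6], [3, 7], [8]]

Insert each entry of the permutation into P by Schensted row insertion, recording in Q the position of each new cell.

Insert 6: appended to row 1. P = [[6]].
Insert 4: 4 bumps 6 from row 1; 6 starts row 2. P = [[4], [6]].
Insert 2: 2 bumps 4 from row 1; 4 bumps 6 from row 2; 6 starts row 3. P = [[2], [4], [6]].
Insert 5: appended to row 1. P = [[2, 5], [4], [6]].
Insert 8: appended to row 1. P = [[2, 5, 8], [4], [6]].
Insert 7: 7 bumps 8 from row 1; 8 appends to row 2. P = [[2, 5, 7], [4, 8], [6]].
Insert 3: 3 bumps 5 from row 1; 5 bumps 8 from row 2; 8 appends to row 3. P = [[2, 3, 7], [4, 5], [6, 8]].
Insert 1: 1 bumps 2 from row 1; 2 bumps 4 from row 2; 4 bumps 6 from row 3; 6 starts row 4. P = [[1, 3, 7], [2, 5], [4, 8], [6]].

So P = [[1, 3, 7], [2, 5], [4, 8], [6]], Q = [[1, 4, 5], [2, 6], [3, 7], [8]].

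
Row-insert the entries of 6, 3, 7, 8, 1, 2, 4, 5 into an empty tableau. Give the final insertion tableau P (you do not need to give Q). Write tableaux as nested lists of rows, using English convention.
P = [[1, 2, 4, 5], [3, 7, 8], [6]]

Insert 6: appended to row 1. P = [[6]].
Insert 3: 3 bumps 6 from row 1; 6 starts row 2. P = [[3], [6]].
Insert 7: appended to row 1. P = [[3, 7], [6]].
Insert 8: appended to row 1. P = [[3, 7, 8], [6]].
Insert 1: 1 bumps 3 from row 1; 3 bumps 6 from row 2; 6 starts row 3. P = [[1, 7, 8], [3], [6]].
Insert 2: 2 bumps 7 from row 1; 7 appends to row 2. P = [[1, 2, 8], [3, 7], [6]].
Insert 4: 4 bumps 8 from row 1; 8 appends to row 2. P = [[1, 2, 4], [3, 7, 8], [6]].
Insert 5: appended to row 1. P = [[1, 2, 4, 5], [3, 7, 8], [6]].

So P = [[1, 2, 4, 5], [3, 7, 8], [6]].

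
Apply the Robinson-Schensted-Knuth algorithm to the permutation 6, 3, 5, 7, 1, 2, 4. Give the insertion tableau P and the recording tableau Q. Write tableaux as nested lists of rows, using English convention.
P = [[1, 2, 4], [3, 5, 7], [6]], Q = [[1, 3, 4], [2, 6, 7], [5]]

Insert each entry of the permutation into P by Schensted row insertion, recording in Q the position of each new cell.

Insert 6: appended to row 1. P = [[6]].
Insert 3: 3 bumps 6 from row 1; 6 starts row 2. P = [[3], [6]].
Insert 5: appended to row 1. P = [[3, 5], [6]].
Insert 7: appended to row 1. P = [[3, 5, 7], [6]].
Insert 1: 1 bumps 3 from row 1; 3 bumps 6 from row 2; 6 starts row 3. P = [[1, 5, 7], [3], [6]].
Insert 2: 2 bumps 5 from row 1; 5 appends to row 2. P = [[1, 2, 7], [3, 5], [6]].
Insert 4: 4 bumps 7 from row 1; 7 appends to row 2. P = [[1, 2, 4], [3, 5, 7], [6]].

So P = [[1, 2, 4], [3, 5, 7], [6]], Q = [[1, 3, 4], [2, 6, 7], [5]].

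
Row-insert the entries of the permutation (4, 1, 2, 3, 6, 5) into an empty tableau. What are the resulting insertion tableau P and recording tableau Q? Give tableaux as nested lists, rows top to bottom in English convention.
P = [[1, 2, 3, 5], [4, 6]], Q = [[1, 3, 4, 5], [2, 6]]

Insert each entry of the permutation into P by Schensted row insertion, recording in Q the position of each new cell.

Insert 4: appended to row 1. P = [[4]].
Insert 1: 1 bumps 4 from row 1; 4 starts row 2. P = [[1], [4]].
Insert 2: appended to row 1. P = [[1, 2], [4]].
Insert 3: appended to row 1. P = [[1, 2, 3], [4]].
Insert 6: appended to row 1. P = [[1, 2, 3, 6], [4]].
Insert 5: 5 bumps 6 from row 1; 6 appends to row 2. P = [[1, 2, 3, 5], [4, 6]].

So P = [[1, 2, 3, 5], [4, 6]], Q = [[1, 3, 4, 5], [2, 6]].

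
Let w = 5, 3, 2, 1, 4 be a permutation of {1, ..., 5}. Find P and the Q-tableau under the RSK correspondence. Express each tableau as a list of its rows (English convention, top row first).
Insert each entry of the permutation into P by Schensted row insertion, recording in Q the position of each new cell.

Insert 5: appended to row 1. P = [[5]].
Insert 3: 3 bumps 5 from row 1; 5 starts row 2. P = [[3], [5]].
Insert 2: 2 bumps 3 from row 1; 3 bumps 5 from row 2; 5 starts row 3. P = [[2], [3], [5]].
Insert 1: 1 bumps 2 from row 1; 2 bumps 3 from row 2; 3 bumps 5 from row 3; 5 starts row 4. P = [[1], [2], [3], [5]].
Insert 4: appended to row 1. P = [[1, 4], [2], [3], [5]].

So P = [[1, 4], [2], [3], [5]], Q = [[1, 5], [2], [3], [4]].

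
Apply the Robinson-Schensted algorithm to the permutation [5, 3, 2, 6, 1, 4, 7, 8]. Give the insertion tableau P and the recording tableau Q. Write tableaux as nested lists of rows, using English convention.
Insert each entry of the permutation into P by Schensted row insertion, recording in Q the position of each new cell.

Insert 5: appended to row 1. P = [[5]].
Insert 3: 3 bumps 5 from row 1; 5 starts row 2. P = [[3], [5]].
Insert 2: 2 bumps 3 from row 1; 3 bumps 5 from row 2; 5 starts row 3. P = [[2], [3], [5]].
Insert 6: appended to row 1. P = [[2, 6], [3], [5]].
Insert 1: 1 bumps 2 from row 1; 2 bumps 3 from row 2; 3 bumps 5 from row 3; 5 starts row 4. P = [[1, 6], [2], [3], [5]].
Insert 4: 4 bumps 6 from row 1; 6 appends to row 2. P = [[1, 4], [2, 6], [3], [5]].
Insert 7: appended to row 1. P = [[1, 4, 7], [2, 6], [3], [5]].
Insert 8: appended to row 1. P = [[1, 4, 7, 8], [2, 6], [3], [5]].

So P = [[1, 4, 7, 8], [2, 6], [3], [5]], Q = [[1, 4, 7, 8], [2, 6], [3], [5]].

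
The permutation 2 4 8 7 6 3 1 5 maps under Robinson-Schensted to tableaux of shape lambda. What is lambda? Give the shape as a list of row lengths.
[3, 2, 1, 1, 1]

Row-insert each entry into an empty tableau.

After inserting 2: P = [[2]].
After inserting 4: P = [[2, 4]].
After inserting 8: P = [[2, 4, 8]].
After inserting 7: P = [[2, 4, 7], [8]].
After inserting 6: P = [[2, 4, 6], [7], [8]].
After inserting 3: P = [[2, 3, 6], [4], [7], [8]].
After inserting 1: P = [[1, 3, 6], [2], [4], [7], [8]].
After inserting 5: P = [[1, 3, 5], [2, 6], [4], [7], [8]].

The final insertion tableau P = [[1, 3, 5], [2, 6], [4], [7], [8]] has shape [3, 2, 1, 1, 1].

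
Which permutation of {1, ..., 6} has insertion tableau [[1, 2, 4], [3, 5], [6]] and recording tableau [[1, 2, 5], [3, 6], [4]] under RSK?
1 6 3 2 5 4

Reverse the RSK construction: for i from n down to 1, find the cell of Q containing i, remove the entry at that cell from P, and reverse-bump it up through P; the value ejected from row 1 is w(i).

Step i=6: Q has 6 at row 2, column 2; remove 5 from row 2 of P and reverse-bump: 5 enters row 1 and ejects 4. So w(6) = 4. P is now [[1, 2, 5], [3], [6]].
Step i=5: Q has 5 at row 1, column 3; remove that cell from P, ejecting 5. So w(5) = 5. P is now [[1, 2], [3], [6]].
Step i=4: Q has 4 at row 3, column 1; remove 6 from row 3 of P and reverse-bump: 6 enters row 2 and ejects 3; 3 enters row 1 and ejects 2. So w(4) = 2. P is now [[1, 3], [6]].
Step i=3: Q has 3 at row 2, column 1; remove 6 from row 2 of P and reverse-bump: 6 enters row 1 and ejects 3. So w(3) = 3. P is now [[1, 6]].
Step i=2: Q has 2 at row 1, column 2; remove that cell from P, ejecting 6. So w(2) = 6. P is now [[1]].
Step i=1: Q has 1 at row 1, column 1; remove that cell from P, ejecting 1. So w(1) = 1. P is now [].

So w = 1 6 3 2 5 4.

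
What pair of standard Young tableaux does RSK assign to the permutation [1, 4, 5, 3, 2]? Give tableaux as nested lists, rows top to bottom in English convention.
P = [[1, 2, 5], [3], [4]], Q = [[1, 2, 3], [4], [5]]

Insert each entry of the permutation into P by Schensted row insertion, recording in Q the position of each new cell.

Insert 1: appended to row 1. P = [[1]].
Insert 4: appended to row 1. P = [[1, 4]].
Insert 5: appended to row 1. P = [[1, 4, 5]].
Insert 3: 3 bumps 4 from row 1; 4 starts row 2. P = [[1, 3, 5], [4]].
Insert 2: 2 bumps 3 from row 1; 3 bumps 4 from row 2; 4 starts row 3. P = [[1, 2, 5], [3], [4]].

So P = [[1, 2, 5], [3], [4]], Q = [[1, 2, 3], [4], [5]].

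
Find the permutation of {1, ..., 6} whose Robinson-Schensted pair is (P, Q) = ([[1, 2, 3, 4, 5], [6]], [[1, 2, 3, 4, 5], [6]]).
1 2 3 4 6 5

Reverse RSK: for i = n, n-1, ..., 1, locate i in Q, remove the corresponding corner cell from P, and reverse-bump its entry up through P; the value ejected from row 1 is w(i).

So w = 1 2 3 4 6 5.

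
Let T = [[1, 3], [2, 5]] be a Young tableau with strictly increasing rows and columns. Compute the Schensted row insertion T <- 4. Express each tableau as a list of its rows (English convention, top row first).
[[1, 3, 4], [2, 5]]

4 is larger than every entry of row 1, so it is appended to row 1. The new tableau is [[1, 3, 4], [2, 5]].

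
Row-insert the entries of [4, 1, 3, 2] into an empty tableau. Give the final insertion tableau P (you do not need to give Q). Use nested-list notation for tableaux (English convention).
Insert 4: appended to row 1. P = [[4]].
Insert 1: 1 bumps 4 from row 1; 4 starts row 2. P = [[1], [4]].
Insert 3: appended to row 1. P = [[1, 3], [4]].
Insert 2: 2 bumps 3 from row 1; 3 bumps 4 from row 2; 4 starts row 3. P = [[1, 2], [3], [4]].

So P = [[1, 2], [3], [4]].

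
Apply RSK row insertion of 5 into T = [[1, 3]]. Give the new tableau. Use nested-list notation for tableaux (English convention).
5 is larger than every entry of row 1, so it is appended to row 1. The new tableau is [[1, 3, 5]].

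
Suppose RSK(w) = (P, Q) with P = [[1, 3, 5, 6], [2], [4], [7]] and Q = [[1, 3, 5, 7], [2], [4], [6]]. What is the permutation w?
7 2 4 3 5 1 6

Reverse RSK: for i = n, n-1, ..., 1, locate i in Q, remove the corresponding corner cell from P, and reverse-bump its entry up through P; the value ejected from row 1 is w(i).

So w = 7 2 4 3 5 1 6.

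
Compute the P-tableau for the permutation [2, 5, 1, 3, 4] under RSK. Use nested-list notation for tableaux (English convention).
P = [[1, 3, 4], [2, 5]]

Insert 2: appended to row 1. P = [[2]].
Insert 5: appended to row 1. P = [[2, 5]].
Insert 1: 1 bumps 2 from row 1; 2 starts row 2. P = [[1, 5], [2]].
Insert 3: 3 bumps 5 from row 1; 5 appends to row 2. P = [[1, 3], [2, 5]].
Insert 4: appended to row 1. P = [[1, 3, 4], [2, 5]].

So P = [[1, 3, 4], [2, 5]].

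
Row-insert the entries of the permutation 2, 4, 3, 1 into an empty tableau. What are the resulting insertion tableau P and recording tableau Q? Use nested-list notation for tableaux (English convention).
P = [[1, 3], [2], [4]], Q = [[1, 2], [3], [4]]

Insert each entry of the permutation into P by Schensted row insertion, recording in Q the position of each new cell.

Insert 2: appended to row 1. P = [[2]], Q = [[1]].
Insert 4: appended to row 1. P = [[2, 4]], Q = [[1, 2]].
Insert 3: 3 bumps 4 from row 1; 4 starts row 2. P = [[2, 3], [4]], Q = [[1, 2], [3]].
Insert 1: 1 bumps 2 from row 1; 2 bumps 4 from row 2; 4 starts row 3. P = [[1, 3], [2], [4]], Q = [[1, 2], [3], [4]].

So P = [[1, 3], [2], [4]], Q = [[1, 2], [3], [4]].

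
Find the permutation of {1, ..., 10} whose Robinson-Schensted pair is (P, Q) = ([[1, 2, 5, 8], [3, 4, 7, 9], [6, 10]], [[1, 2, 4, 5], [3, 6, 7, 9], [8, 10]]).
Reverse the RSK construction: for i from n down to 1, find the cell of Q containing i, remove the entry at that cell from P, and reverse-bump it up through P; the value ejected from row 1 is w(i).

Step i=10: Q has 10 at row 3, column 2; remove 10 from row 3 of P and reverse-bump: 10 enters row 2 and ejects 9; 9 enters row 1 and ejects 8. So w(10) = 8. P is now [[1, 2, 5, 9], [3, 4, 7, 10], [6]].
Step i=9: Q has 9 at row 2, column 4; remove 10 from row 2 of P and reverse-bump: 10 enters row 1 and ejects 9. So w(9) = 9. P is now [[1, 2, 5, 10], [3, 4, 7], [6]].
Step i=8: Q has 8 at row 3, column 1; remove 6 from row 3 of P and reverse-bump: 6 enters row 2 and ejects 4; 4 enters row 1 and ejects 2. So w(8) = 2. P is now [[1, 4, 5, 10], [3, 6, 7]].
Step i=7: Q has 7 at row 2, column 3; remove 7 from row 2 of P and reverse-bump: 7 enters row 1 and ejects 5. So w(7) = 5. P is now [[1, 4, 7, 10], [3, 6]].
Step i=6: Q has 6 at row 2, column 2; remove 6 from row 2 of P and reverse-bump: 6 enters row 1 and ejects 4. So w(6) = 4. P is now [[1, 6, 7, 10], [3]].
Step i=5: Q has 5 at row 1, column 4; remove that cell from P, ejecting 10. So w(5) = 10. P is now [[1, 6, 7], [3]].
Step i=4: Q has 4 at row 1, column 3; remove that cell from P, ejecting 7. So w(4) = 7. P is now [[1, 6], [3]].
Step i=3: Q has 3 at row 2, column 1; remove 3 from row 2 of P and reverse-bump: 3 enters row 1 and ejects 1. So w(3) = 1. P is now [[3, 6]].
Step i=2: Q has 2 at row 1, column 2; remove that cell from P, ejecting 6. So w(2) = 6. P is now [[3]].
Step i=1: Q has 1 at row 1, column 1; remove that cell from P, ejecting 3. So w(1) = 3. P is now [].

So w = 3 6 1 7 10 4 5 2 9 8.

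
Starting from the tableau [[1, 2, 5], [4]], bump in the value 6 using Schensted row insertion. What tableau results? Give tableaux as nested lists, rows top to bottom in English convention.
[[1, 2, 5, 6], [4]]

6 is larger than every entry of row 1, so it is appended to row 1. The new tableau is [[1, 2, 5, 6], [4]].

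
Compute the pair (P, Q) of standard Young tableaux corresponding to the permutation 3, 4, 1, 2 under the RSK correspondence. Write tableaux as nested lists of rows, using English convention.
Insert each entry of the permutation into P by Schensted row insertion, recording in Q the position of each new cell.

Insert 3: appended to row 1. P = [[3]].
Insert 4: appended to row 1. P = [[3, 4]].
Insert 1: 1 bumps 3 from row 1; 3 starts row 2. P = [[1, 4], [3]].
Insert 2: 2 bumps 4 from row 1; 4 appends to row 2. P = [[1, 2], [3, 4]].

So P = [[1, 2], [3, 4]], Q = [[1, 2], [3, 4]].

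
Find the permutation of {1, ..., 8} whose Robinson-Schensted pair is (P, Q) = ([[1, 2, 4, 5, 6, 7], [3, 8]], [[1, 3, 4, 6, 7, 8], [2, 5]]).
3 1 2 8 4 5 6 7

Reverse the RSK construction: for i from n down to 1, find the cell of Q containing i, remove the entry at that cell from P, and reverse-bump it up through P; the value ejected from row 1 is w(i).

Step i=8: Q has 8 at row 1, column 6; remove that cell from P, ejecting 7. So w(8) = 7. P is now [[1, 2, 4, 5, 6], [3, 8]].
Step i=7: Q has 7 at row 1, column 5; remove that cell from P, ejecting 6. So w(7) = 6. P is now [[1, 2, 4, 5], [3, 8]].
Step i=6: Q has 6 at row 1, column 4; remove that cell from P, ejecting 5. So w(6) = 5. P is now [[1, 2, 4], [3, 8]].
Step i=5: Q has 5 at row 2, column 2; remove 8 from row 2 of P and reverse-bump: 8 enters row 1 and ejects 4. So w(5) = 4. P is now [[1, 2, 8], [3]].
Step i=4: Q has 4 at row 1, column 3; remove that cell from P, ejecting 8. So w(4) = 8. P is now [[1, 2], [3]].
Step i=3: Q has 3 at row 1, column 2; remove that cell from P, ejecting 2. So w(3) = 2. P is now [[1], [3]].
Step i=2: Q has 2 at row 2, column 1; remove 3 from row 2 of P and reverse-bump: 3 enters row 1 and ejects 1. So w(2) = 1. P is now [[3]].
Step i=1: Q has 1 at row 1, column 1; remove that cell from P, ejecting 3. So w(1) = 3. P is now [].

So w = 3 1 2 8 4 5 6 7.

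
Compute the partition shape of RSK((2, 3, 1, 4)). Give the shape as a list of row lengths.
[3, 1]

RSK row insertion gives P = [[1, 3, 4], [2]], which has shape [3, 1].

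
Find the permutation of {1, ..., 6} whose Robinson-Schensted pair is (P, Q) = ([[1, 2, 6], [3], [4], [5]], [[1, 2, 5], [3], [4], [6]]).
Reverse the RSK construction: for i from n down to 1, find the cell of Q containing i, remove the entry at that cell from P, and reverse-bump it up through P; the value ejected from row 1 is w(i).

Step i=6: Q has 6 at row 4, column 1; remove 5 from row 4 of P and reverse-bump: 5 enters row 3 and ejects 4; 4 enters row 2 and ejects 3; 3 enters row 1 and ejects 2. So w(6) = 2. P is now [[1, 3, 6], [4], [5]].
Step i=5: Q has 5 at row 1, column 3; remove that cell from P, ejecting 6. So w(5) = 6. P is now [[1, 3], [4], [5]].
Step i=4: Q has 4 at row 3, column 1; remove 5 from row 3 of P and reverse-bump: 5 enters row 2 and ejects 4; 4 enters row 1 and ejects 3. So w(4) = 3. P is now [[1, 4], [5]].
Step i=3: Q has 3 at row 2, column 1; remove 5 from row 2 of P and reverse-bump: 5 enters row 1 and ejects 4. So w(3) = 4. P is now [[1, 5]].
Step i=2: Q has 2 at row 1, column 2; remove that cell from P, ejecting 5. So w(2) = 5. P is now [[1]].
Step i=1: Q has 1 at row 1, column 1; remove that cell from P, ejecting 1. So w(1) = 1. P is now [].

So w = 1 5 4 3 6 2.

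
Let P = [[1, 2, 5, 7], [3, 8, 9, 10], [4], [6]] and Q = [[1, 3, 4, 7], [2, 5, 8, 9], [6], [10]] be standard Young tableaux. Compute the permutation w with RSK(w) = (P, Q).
6 1 8 9 4 3 10 5 7 2

Reverse the RSK construction: for i from n down to 1, find the cell of Q containing i, remove the entry at that cell from P, and reverse-bump it up through P; the value ejected from row 1 is w(i).

Step i=10: Q has 10 at row 4, column 1; remove 6 from row 4 of P and reverse-bump: 6 enters row 3 and ejects 4; 4 enters row 2 and ejects 3; 3 enters row 1 and ejects 2. So w(10) = 2. P is now [[1, 3, 5, 7], [4, 8, 9, 10], [6]].
Step i=9: Q has 9 at row 2, column 4; remove 10 from row 2 of P and reverse-bump: 10 enters row 1 and ejects 7. So w(9) = 7. P is now [[1, 3, 5, 10], [4, 8, 9], [6]].
Step i=8: Q has 8 at row 2, column 3; remove 9 from row 2 of P and reverse-bump: 9 enters row 1 and ejects 5. So w(8) = 5. P is now [[1, 3, 9, 10], [4, 8], [6]].
Step i=7: Q has 7 at row 1, column 4; remove that cell from P, ejecting 10. So w(7) = 10. P is now [[1, 3, 9], [4, 8], [6]].
Step i=6: Q has 6 at row 3, column 1; remove 6 from row 3 of P and reverse-bump: 6 enters row 2 and ejects 4; 4 enters row 1 and ejects 3. So w(6) = 3. P is now [[1, 4, 9], [6, 8]].
Step i=5: Q has 5 at row 2, column 2; remove 8 from row 2 of P and reverse-bump: 8 enters row 1 and ejects 4. So w(5) = 4. P is now [[1, 8, 9], [6]].
Step i=4: Q has 4 at row 1, column 3; remove that cell from P, ejecting 9. So w(4) = 9. P is now [[1, 8], [6]].
Step i=3: Q has 3 at row 1, column 2; remove that cell from P, ejecting 8. So w(3) = 8. P is now [[1], [6]].
Step i=2: Q has 2 at row 2, column 1; remove 6 from row 2 of P and reverse-bump: 6 enters row 1 and ejects 1. So w(2) = 1. P is now [[6]].
Step i=1: Q has 1 at row 1, column 1; remove that cell from P, ejecting 6. So w(1) = 6. P is now [].

So w = 6 1 8 9 4 3 10 5 7 2.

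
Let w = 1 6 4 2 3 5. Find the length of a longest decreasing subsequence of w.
3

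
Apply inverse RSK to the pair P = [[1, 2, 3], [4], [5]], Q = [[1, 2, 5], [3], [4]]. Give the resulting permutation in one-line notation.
Reverse the RSK construction: for i from n down to 1, find the cell of Q containing i, remove the entry at that cell from P, and reverse-bump it up through P; the value ejected from row 1 is w(i).

Step i=5: Q has 5 at row 1, column 3; remove that cell from P, ejecting 3. So w(5) = 3. P is now [[1, 2], [4], [5]].
Step i=4: Q has 4 at row 3, column 1; remove 5 from row 3 of P and reverse-bump: 5 enters row 2 and ejects 4; 4 enters row 1 and ejects 2. So w(4) = 2. P is now [[1, 4], [5]].
Step i=3: Q has 3 at row 2, column 1; remove 5 from row 2 of P and reverse-bump: 5 enters row 1 and ejects 4. So w(3) = 4. P is now [[1, 5]].
Step i=2: Q has 2 at row 1, column 2; remove that cell from P, ejecting 5. So w(2) = 5. P is now [[1]].
Step i=1: Q has 1 at row 1, column 1; remove that cell from P, ejecting 1. So w(1) = 1. P is now [].

So w = 1 5 4 2 3.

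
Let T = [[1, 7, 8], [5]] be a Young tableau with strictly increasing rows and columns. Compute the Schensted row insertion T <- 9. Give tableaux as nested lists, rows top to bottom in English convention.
9 is larger than every entry of row 1, so it is appended to row 1. The new tableau is [[1, 7, 8, 9], [5]].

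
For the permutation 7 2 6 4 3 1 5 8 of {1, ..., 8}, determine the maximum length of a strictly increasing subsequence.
4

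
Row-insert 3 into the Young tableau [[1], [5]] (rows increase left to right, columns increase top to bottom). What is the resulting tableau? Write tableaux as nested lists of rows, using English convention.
[[1, 3], [5]]

3 is larger than every entry of row 1, so it is appended to row 1. The new tableau is [[1, 3], [5]].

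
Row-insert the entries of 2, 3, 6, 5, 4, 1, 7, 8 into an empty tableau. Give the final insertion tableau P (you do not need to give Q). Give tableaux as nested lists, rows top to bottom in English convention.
P = [[1, 3, 4, 7, 8], [2], [5], [6]]

Insert 2: appended to row 1. P = [[2]].
Insert 3: appended to row 1. P = [[2, 3]].
Insert 6: appended to row 1. P = [[2, 3, 6]].
Insert 5: 5 bumps 6 from row 1; 6 starts row 2. P = [[2, 3, 5], [6]].
Insert 4: 4 bumps 5 from row 1; 5 bumps 6 from row 2; 6 starts row 3. P = [[2, 3, 4], [5], [6]].
Insert 1: 1 bumps 2 from row 1; 2 bumps 5 from row 2; 5 bumps 6 from row 3; 6 starts row 4. P = [[1, 3, 4], [2], [5], [6]].
Insert 7: appended to row 1. P = [[1, 3, 4, 7], [2], [5], [6]].
Insert 8: appended to row 1. P = [[1, 3, 4, 7, 8], [2], [5], [6]].

So P = [[1, 3, 4, 7, 8], [2], [5], [6]].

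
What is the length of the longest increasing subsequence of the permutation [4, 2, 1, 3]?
2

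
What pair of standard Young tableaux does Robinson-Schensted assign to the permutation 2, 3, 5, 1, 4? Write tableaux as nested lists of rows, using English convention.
Insert each entry of the permutation into P by Schensted row insertion, recording in Q the position of each new cell.

After inserting 2: P = [[2]].
After inserting 3: P = [[2, 3]].
After inserting 5: P = [[2, 3, 5]].
After inserting 1: P = [[1, 3, 5], [2]].
After inserting 4: P = [[1, 3, 4], [2, 5]].

So P = [[1, 3, 4], [2, 5]], Q = [[1, 2, 3], [4, 5]].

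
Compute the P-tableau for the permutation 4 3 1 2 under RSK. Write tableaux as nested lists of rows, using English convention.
Insert 4: appended to row 1. P = [[4]].
Insert 3: 3 bumps 4 from row 1; 4 starts row 2. P = [[3], [4]].
Insert 1: 1 bumps 3 from row 1; 3 bumps 4 from row 2; 4 starts row 3. P = [[1], [3], [4]].
Insert 2: appended to row 1. P = [[1, 2], [3], [4]].

So P = [[1, 2], [3], [4]].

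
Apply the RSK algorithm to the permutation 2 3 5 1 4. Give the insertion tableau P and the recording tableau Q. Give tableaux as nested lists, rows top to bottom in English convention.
Insert each entry of the permutation into P by Schensted row insertion, recording in Q the position of each new cell.

Insert 2: appended to row 1. P = [[2]].
Insert 3: appended to row 1. P = [[2, 3]].
Insert 5: appended to row 1. P = [[2, 3, 5]].
Insert 1: 1 bumps 2 from row 1; 2 starts row 2. P = [[1, 3, 5], [2]].
Insert 4: 4 bumps 5 from row 1; 5 appends to row 2. P = [[1, 3, 4], [2, 5]].

So P = [[1, 3, 4], [2, 5]], Q = [[1, 2, 3], [4, 5]].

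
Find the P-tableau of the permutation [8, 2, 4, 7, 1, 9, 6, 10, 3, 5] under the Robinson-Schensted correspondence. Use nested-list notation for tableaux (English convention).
P = [[1, 3, 5, 9, 10], [2, 4, 6], [7], [8]]

Insert 8: appended to row 1. P = [[8]].
Insert 2: 2 bumps 8 from row 1; 8 starts row 2. P = [[2], [8]].
Insert 4: appended to row 1. P = [[2, 4], [8]].
Insert 7: appended to row 1. P = [[2, 4, 7], [8]].
Insert 1: 1 bumps 2 from row 1; 2 bumps 8 from row 2; 8 starts row 3. P = [[1, 4, 7], [2], [8]].
Insert 9: appended to row 1. P = [[1, 4, 7, 9], [2], [8]].
Insert 6: 6 bumps 7 from row 1; 7 appends to row 2. P = [[1, 4, 6, 9], [2, 7], [8]].
Insert 10: appended to row 1. P = [[1, 4, 6, 9, 10], [2, 7], [8]].
Insert 3: 3 bumps 4 from row 1; 4 bumps 7 from row 2; 7 bumps 8 from row 3; 8 starts row 4. P = [[1, 3, 6, 9, 10], [2, 4], [7], [8]].
Insert 5: 5 bumps 6 from row 1; 6 appends to row 2. P = [[1, 3, 5, 9, 10], [2, 4, 6], [7], [8]].

So P = [[1, 3, 5, 9, 10], [2, 4, 6], [7], [8]].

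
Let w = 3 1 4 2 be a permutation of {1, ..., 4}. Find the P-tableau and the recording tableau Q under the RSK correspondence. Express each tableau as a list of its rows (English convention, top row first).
Insert each entry of the permutation into P by Schensted row insertion, recording in Q the position of each new cell.

Insert 3: appended to row 1. P = [[3]], Q = [[1]].
Insert 1: 1 bumps 3 from row 1; 3 starts row 2. P = [[1], [3]], Q = [[1], [2]].
Insert 4: appended to row 1. P = [[1, 4], [3]], Q = [[1, 3], [2]].
Insert 2: 2 bumps 4 from row 1; 4 appends to row 2. P = [[1, 2], [3, 4]], Q = [[1, 3], [2, 4]].

So P = [[1, 2], [3, 4]], Q = [[1, 3], [2, 4]].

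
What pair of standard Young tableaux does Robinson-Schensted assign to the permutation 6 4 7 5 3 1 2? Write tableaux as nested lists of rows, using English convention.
Insert each entry of the permutation into P by Schensted row insertion, recording in Q the position of each new cell.

Insert 6: appended to row 1. P = [[6]], Q = [[1]].
Insert 4: 4 bumps 6 from row 1; 6 starts row 2. P = [[4], [6]], Q = [[1], [2]].
Insert 7: appended to row 1. P = [[4, 7], [6]], Q = [[1, 3], [2]].
Insert 5: 5 bumps 7 from row 1; 7 appends to row 2. P = [[4, 5], [6, 7]], Q = [[1, 3], [2, 4]].
Insert 3: 3 bumps 4 from row 1; 4 bumps 6 from row 2; 6 starts row 3. P = [[3, 5], [4, 7], [6]], Q = [[1, 3], [2, 4], [5]].
Insert 1: 1 bumps 3 from row 1; 3 bumps 4 from row 2; 4 bumps 6 from row 3; 6 starts row 4. P = [[1, 5], [3, 7], [4], [6]], Q = [[1, 3], [2, 4], [5], [6]].
Insert 2: 2 bumps 5 from row 1; 5 bumps 7 from row 2; 7 appends to row 3. P = [[1, 2], [3, 5], [4, 7], [6]], Q = [[1, 3], [2, 4], [5, 7], [6]].

So P = [[1, 2], [3, 5], [4, 7], [6]], Q = [[1, 3], [2, 4], [5, 7], [6]].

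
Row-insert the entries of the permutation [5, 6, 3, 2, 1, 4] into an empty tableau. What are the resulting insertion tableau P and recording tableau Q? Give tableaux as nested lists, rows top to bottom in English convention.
Insert each entry of the permutation into P by Schensted row insertion, recording in Q the position of each new cell.

Insert 5: appended to row 1. P = [[5]].
Insert 6: appended to row 1. P = [[5, 6]].
Insert 3: 3 bumps 5 from row 1; 5 starts row 2. P = [[3, 6], [5]].
Insert 2: 2 bumps 3 from row 1; 3 bumps 5 from row 2; 5 starts row 3. P = [[2, 6], [3], [5]].
Insert 1: 1 bumps 2 from row 1; 2 bumps 3 from row 2; 3 bumps 5 from row 3; 5 starts row 4. P = [[1, 6], [2], [3], [5]].
Insert 4: 4 bumps 6 from row 1; 6 appends to row 2. P = [[1, 4], [2, 6], [3], [5]].

So P = [[1, 4], [2, 6], [3], [5]], Q = [[1, 2], [3, 6], [4], [5]].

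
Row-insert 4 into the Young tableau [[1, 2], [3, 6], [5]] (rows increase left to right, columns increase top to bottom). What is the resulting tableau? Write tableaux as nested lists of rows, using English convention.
4 is larger than every entry of row 1, so it is appended to row 1. The new tableau is [[1, 2, 4], [3, 6], [5]].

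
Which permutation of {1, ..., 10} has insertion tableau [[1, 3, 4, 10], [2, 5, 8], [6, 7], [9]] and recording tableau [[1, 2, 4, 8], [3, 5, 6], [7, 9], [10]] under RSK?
6 7 2 9 3 8 1 10 5 4

Reverse RSK: for i = n, n-1, ..., 1, locate i in Q, remove the corresponding corner cell from P, and reverse-bump its entry up through P; the value ejected from row 1 is w(i).

So w = 6 7 2 9 3 8 1 10 5 4.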